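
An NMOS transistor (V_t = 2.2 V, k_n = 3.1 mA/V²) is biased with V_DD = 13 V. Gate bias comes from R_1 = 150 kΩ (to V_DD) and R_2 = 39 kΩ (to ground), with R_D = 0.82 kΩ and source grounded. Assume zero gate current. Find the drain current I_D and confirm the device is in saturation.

V_G = V_DD·R_2/(R_1+R_2) = 13×39/189 = 2.68 V. With the source grounded, V_GS = V_G = 2.68 V.
Assume saturation: I_D = (k_n/2)(V_GS − V_t)² = (3.1/2)×(2.68 − 2.2)² = 1.55×0.483² = 0.361 mA.
V_DS = V_DD − I_D·R_D = 13 − 0.361×0.82 = 12.7 V.
Saturation requires V_DS ≥ V_GS − V_t = 0.483 V; 12.7 ≥ 0.483 ✓.

I_D ≈ 0.36 mA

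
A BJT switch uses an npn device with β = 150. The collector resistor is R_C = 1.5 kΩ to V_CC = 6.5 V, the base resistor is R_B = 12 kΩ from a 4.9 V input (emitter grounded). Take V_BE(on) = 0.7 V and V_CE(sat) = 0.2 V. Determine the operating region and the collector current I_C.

Assume active: I_B = (4.9 − 0.7)/12 = 0.35 mA, giving I_C = β·I_B = 52.5 mA.
But then V_CE = 6.5 − 52.5×1.5 = -72.3 V < V_CE(sat) = 0.2 V — impossible in the active region.
So the transistor is saturated. With V_CE = 0.2 V, I_C = (V_CC − 0.2)/R_C = 6.3/1.5 = 4.2 mA.
Check: β·I_B = 52.5 mA > I_C = 4.2 mA, confirming saturation.

saturation; I_C ≈ 4.2 mA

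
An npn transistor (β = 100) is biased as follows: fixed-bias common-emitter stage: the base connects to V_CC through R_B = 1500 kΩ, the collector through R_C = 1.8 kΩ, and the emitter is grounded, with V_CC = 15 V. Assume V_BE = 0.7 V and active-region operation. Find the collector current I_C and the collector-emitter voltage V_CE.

I_C ≈ 0.95 mA, V_CE ≈ 13 V

Base loop: V_CC = I_B·R_B + V_BE, so I_B = (15 − 0.7)/1500 kΩ = 0.00953 mA.
In the active region I_C = β·I_B = 100 × 0.00953 = 0.953 mA.
Collector loop: V_CE = V_CC − I_C·R_C = 15 − 0.953×1.8 = 13.3 V.
Since V_CE = 13.3 V > V_CE(sat) ≈ 0.2 V, the transistor is in the active region as assumed.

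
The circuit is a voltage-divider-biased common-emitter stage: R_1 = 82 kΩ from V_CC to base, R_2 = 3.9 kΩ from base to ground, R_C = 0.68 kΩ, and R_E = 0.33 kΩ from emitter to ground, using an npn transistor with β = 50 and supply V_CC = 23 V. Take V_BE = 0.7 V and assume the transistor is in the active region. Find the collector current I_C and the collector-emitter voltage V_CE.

I_C ≈ 0.84 mA, V_CE ≈ 22 V

Thevenize the base divider: V_Th = V_CC·R_2/(R_1+R_2) = 23×3.9/85.9 = 1.04 V, R_Th = R_1‖R_2 = 3.72 kΩ.
Base-emitter loop: V_Th = I_B·R_Th + V_BE + (β+1)I_B·R_E, so I_B = (1.04 − 0.7) / (3.72 + 51×0.33) = 0.0167 mA.
I_C = β·I_B = 50×0.0167 = 0.837 mA, and I_E = (β+1)I_B = 0.854 mA.
V_CE = V_CC − I_C·R_C − I_E·R_E = 23 − 0.837×0.68 − 0.854×0.33 = 22.1 V.
V_CE = 22.1 V > 0.2 V confirms active-region operation.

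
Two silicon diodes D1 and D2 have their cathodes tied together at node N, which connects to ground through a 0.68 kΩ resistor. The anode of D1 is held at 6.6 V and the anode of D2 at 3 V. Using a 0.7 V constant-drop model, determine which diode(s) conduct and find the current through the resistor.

Only D1 conducts; I_R ≈ 8.7 mA

Assume both conduct. Then node N would need to be at both 6.6−0.7 = 5.9 V and 3−0.7 = 2.3 V, which is impossible.
Assume only D1 conducts: V_N = 6.6 − 0.7 = 5.9 V, so I_R = 5.9/0.68 = 8.68 mA.
Check D2: its anode-to-cathode voltage is 3 − 5.9 = -2.9 V < 0.7 V, so it is off. The assumption is consistent.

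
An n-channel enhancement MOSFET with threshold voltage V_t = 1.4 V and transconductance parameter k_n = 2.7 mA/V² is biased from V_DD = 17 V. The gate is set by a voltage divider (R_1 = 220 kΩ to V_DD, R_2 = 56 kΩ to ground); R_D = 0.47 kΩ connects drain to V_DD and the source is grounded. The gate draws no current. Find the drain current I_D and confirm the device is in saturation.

V_G = V_DD·R_2/(R_1+R_2) = 17×56/276 = 3.45 V. With the source grounded, V_GS = V_G = 3.45 V.
Assume saturation: I_D = (k_n/2)(V_GS − V_t)² = (2.7/2)×(3.45 − 1.4)² = 1.35×2.05² = 5.67 mA.
V_DS = V_DD − I_D·R_D = 17 − 5.67×0.47 = 14.3 V.
Saturation requires V_DS ≥ V_GS − V_t = 2.05 V; 14.3 ≥ 2.05 ✓.

I_D ≈ 5.7 mA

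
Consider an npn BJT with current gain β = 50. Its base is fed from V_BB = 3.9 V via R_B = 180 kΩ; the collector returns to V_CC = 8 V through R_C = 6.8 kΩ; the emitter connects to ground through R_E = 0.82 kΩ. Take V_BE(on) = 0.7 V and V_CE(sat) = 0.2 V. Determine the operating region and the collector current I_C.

Assume active. Base-emitter loop: I_B = (V_BB − V_BE)/(R_B + (β+1)R_E) = (3.9 − 0.7)/(180 + 51×0.82) = 0.0144 mA.
I_C = β·I_B = 50×0.0144 = 0.721 mA.
V_CE = V_CC − I_C·R_C − I_E·R_E = 8 − 0.721×6.8 − 0.736×0.82 = 2.49 V > V_CE(sat), so the active-region assumption holds.

active; I_C ≈ 0.72 mA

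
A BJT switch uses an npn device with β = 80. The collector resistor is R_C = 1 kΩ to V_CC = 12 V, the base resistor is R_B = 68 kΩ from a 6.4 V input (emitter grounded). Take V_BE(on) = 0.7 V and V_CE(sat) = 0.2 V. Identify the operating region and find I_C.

Assume active. Base-emitter loop: I_B = (V_BB − V_BE)/R_B = (6.4 − 0.7)/68 = 0.0838 mA.
I_C = β·I_B = 80×0.0838 = 6.71 mA.
V_CE = V_CC − I_C·R_C = 12 − 6.71×1 = 5.29 V > V_CE(sat), so the active-region assumption holds.

active; I_C ≈ 6.7 mA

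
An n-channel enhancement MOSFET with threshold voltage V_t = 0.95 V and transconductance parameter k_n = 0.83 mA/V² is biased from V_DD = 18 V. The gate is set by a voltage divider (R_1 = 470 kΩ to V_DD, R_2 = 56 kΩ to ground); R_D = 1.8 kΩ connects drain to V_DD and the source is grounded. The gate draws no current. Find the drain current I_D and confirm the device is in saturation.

I_D ≈ 0.39 mA

V_G = V_DD·R_2/(R_1+R_2) = 18×56/526 = 1.92 V. With the source grounded, V_GS = V_G = 1.92 V.
Assume saturation: I_D = (k_n/2)(V_GS − V_t)² = (0.83/2)×(1.92 − 0.95)² = 0.415×0.966² = 0.388 mA.
V_DS = V_DD − I_D·R_D = 18 − 0.388×1.8 = 17.3 V.
Saturation requires V_DS ≥ V_GS − V_t = 0.966 V; 17.3 ≥ 0.966 ✓.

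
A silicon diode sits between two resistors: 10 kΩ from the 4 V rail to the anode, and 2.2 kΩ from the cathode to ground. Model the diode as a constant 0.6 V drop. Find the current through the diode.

The two resistors are in series with the diode, so KVL gives 4 = I·10 + 0.6 + I·2.2.
I = (4 − 0.6) / (10 + 2.2) kΩ = 3.4 / 12.2 = 0.279 mA.

I ≈ 0.28 mA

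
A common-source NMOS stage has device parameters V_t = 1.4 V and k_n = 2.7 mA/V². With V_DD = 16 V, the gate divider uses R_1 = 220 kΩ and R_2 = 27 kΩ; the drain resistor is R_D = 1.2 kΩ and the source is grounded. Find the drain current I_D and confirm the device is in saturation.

V_G = V_DD·R_2/(R_1+R_2) = 16×27/247 = 1.75 V. With the source grounded, V_GS = V_G = 1.75 V.
Assume saturation: I_D = (k_n/2)(V_GS − V_t)² = (2.7/2)×(1.75 − 1.4)² = 1.35×0.349² = 0.164 mA.
V_DS = V_DD − I_D·R_D = 16 − 0.164×1.2 = 15.8 V.
Saturation requires V_DS ≥ V_GS − V_t = 0.349 V; 15.8 ≥ 0.349 ✓.

I_D ≈ 0.16 mA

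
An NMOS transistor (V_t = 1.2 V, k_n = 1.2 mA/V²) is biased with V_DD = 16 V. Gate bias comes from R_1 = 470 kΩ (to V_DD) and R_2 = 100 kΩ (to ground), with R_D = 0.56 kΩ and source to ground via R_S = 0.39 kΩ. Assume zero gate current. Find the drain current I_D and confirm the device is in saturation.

V_G = V_DD·R_2/(R_1+R_2) = 16×100/570 = 2.81 V.
Assume saturation: I_D = (k_n/2)(V_GS − V_t)² with V_GS = V_G − I_D·R_S = 2.81 − 0.39·I_D.
Substituting gives 0.0913·I_D² − 1.75·I_D + 1.55 = 0, with roots I_D = 0.929 or 18.3 mA.
The root I_D = 18.3 mA gives V_GS = -4.32 V ≤ V_t, so take I_D = 0.929 mA.
Then V_GS = 2.44 V and V_DS = V_DD − I_D(R_D+R_S) = 16 − 0.929×0.95 = 15.1 V.
Saturation requires V_DS ≥ V_GS − V_t = 1.24 V; 15.1 ≥ 1.24 ✓.

I_D ≈ 0.93 mA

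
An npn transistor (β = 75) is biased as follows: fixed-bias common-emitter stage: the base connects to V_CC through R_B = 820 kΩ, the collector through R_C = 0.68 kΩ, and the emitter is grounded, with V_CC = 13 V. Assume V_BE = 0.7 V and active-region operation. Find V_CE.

V_CE ≈ 12 V

Base loop: V_CC = I_B·R_B + V_BE, so I_B = (13 − 0.7)/820 kΩ = 0.015 mA.
In the active region I_C = β·I_B = 75 × 0.015 = 1.12 mA.
Collector loop: V_CE = V_CC − I_C·R_C = 13 − 1.12×0.68 = 12.2 V.
Since V_CE = 12.2 V > V_CE(sat) ≈ 0.2 V, the transistor is in the active region as assumed.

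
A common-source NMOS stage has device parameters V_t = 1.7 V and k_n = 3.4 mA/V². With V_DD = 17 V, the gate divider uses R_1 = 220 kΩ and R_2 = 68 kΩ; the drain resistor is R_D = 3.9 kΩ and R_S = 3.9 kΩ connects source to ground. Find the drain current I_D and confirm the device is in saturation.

V_G = V_DD·R_2/(R_1+R_2) = 17×68/288 = 4.01 V.
Assume saturation: I_D = (k_n/2)(V_GS − V_t)² with V_GS = V_G − I_D·R_S = 4.01 − 3.9·I_D.
Substituting gives 25.9·I_D² − 31.7·I_D + 9.1 = 0, with roots I_D = 0.46 or 0.765 mA.
The root I_D = 0.765 mA gives V_GS = 1.03 V ≤ V_t, so take I_D = 0.46 mA.
Then V_GS = 2.22 V and V_DS = V_DD − I_D(R_D+R_S) = 17 − 0.46×7.8 = 13.4 V.
Saturation requires V_DS ≥ V_GS − V_t = 0.52 V; 13.4 ≥ 0.52 ✓.

I_D ≈ 0.46 mA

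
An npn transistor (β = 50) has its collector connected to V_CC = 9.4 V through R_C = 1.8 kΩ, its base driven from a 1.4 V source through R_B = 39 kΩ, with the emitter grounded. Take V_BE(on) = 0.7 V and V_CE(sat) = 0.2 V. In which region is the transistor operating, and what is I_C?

Assume active. Base-emitter loop: I_B = (V_BB − V_BE)/R_B = (1.4 − 0.7)/39 = 0.0179 mA.
I_C = β·I_B = 50×0.0179 = 0.897 mA.
V_CE = V_CC − I_C·R_C = 9.4 − 0.897×1.8 = 7.78 V > V_CE(sat), so the active-region assumption holds.

active; I_C ≈ 0.9 mA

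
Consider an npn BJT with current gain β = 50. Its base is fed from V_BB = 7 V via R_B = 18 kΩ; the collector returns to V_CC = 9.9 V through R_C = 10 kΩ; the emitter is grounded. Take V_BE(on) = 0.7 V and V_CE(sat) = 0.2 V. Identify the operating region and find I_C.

saturation; I_C ≈ 0.97 mA

Assume active: I_B = (7 − 0.7)/18 = 0.35 mA, giving I_C = β·I_B = 17.5 mA.
But then V_CE = 9.9 − 17.5×10 = -165 V < V_CE(sat) = 0.2 V — impossible in the active region.
So the transistor is saturated. With V_CE = 0.2 V, I_C = (V_CC − 0.2)/R_C = 9.7/10 = 0.97 mA.
Check: β·I_B = 17.5 mA > I_C = 0.97 mA, confirming saturation.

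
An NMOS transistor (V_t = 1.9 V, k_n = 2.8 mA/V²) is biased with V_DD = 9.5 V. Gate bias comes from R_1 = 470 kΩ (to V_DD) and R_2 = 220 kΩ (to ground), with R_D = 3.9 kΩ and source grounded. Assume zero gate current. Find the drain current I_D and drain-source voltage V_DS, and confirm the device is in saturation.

I_D ≈ 1.8 mA, V_DS ≈ 2.5 V

V_G = V_DD·R_2/(R_1+R_2) = 9.5×220/690 = 3.03 V. With the source grounded, V_GS = V_G = 3.03 V.
Assume saturation: I_D = (k_n/2)(V_GS − V_t)² = (2.8/2)×(3.03 − 1.9)² = 1.4×1.13² = 1.78 mA.
V_DS = V_DD − I_D·R_D = 9.5 − 1.78×3.9 = 2.54 V.
Saturation requires V_DS ≥ V_GS − V_t = 1.13 V; 2.54 ≥ 1.13 ✓.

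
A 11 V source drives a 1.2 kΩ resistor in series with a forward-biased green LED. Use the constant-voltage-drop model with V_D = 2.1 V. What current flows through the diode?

KVL around the loop: 11 = V_D + I·R = 2.1 + I × 1.2 kΩ.
So I = (11 − 2.1) / 1.2 kΩ = 8.9 / 1.2 = 7.42 mA.

I ≈ 7.4 mA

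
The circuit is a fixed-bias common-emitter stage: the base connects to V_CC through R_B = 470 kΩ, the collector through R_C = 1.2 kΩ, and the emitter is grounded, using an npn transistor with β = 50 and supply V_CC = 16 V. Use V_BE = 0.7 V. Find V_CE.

V_CE ≈ 14 V

Base loop: V_CC = I_B·R_B + V_BE, so I_B = (16 − 0.7)/470 kΩ = 0.0326 mA.
In the active region I_C = β·I_B = 50 × 0.0326 = 1.63 mA.
Collector loop: V_CE = V_CC − I_C·R_C = 16 − 1.63×1.2 = 14 V.
Since V_CE = 14 V > V_CE(sat) ≈ 0.2 V, the transistor is in the active region as assumed.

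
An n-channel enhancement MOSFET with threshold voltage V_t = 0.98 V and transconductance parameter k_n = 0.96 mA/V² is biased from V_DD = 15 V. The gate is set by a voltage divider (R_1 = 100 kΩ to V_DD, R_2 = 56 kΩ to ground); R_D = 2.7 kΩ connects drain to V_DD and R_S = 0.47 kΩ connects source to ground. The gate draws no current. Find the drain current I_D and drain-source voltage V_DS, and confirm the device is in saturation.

V_G = V_DD·R_2/(R_1+R_2) = 15×56/156 = 5.38 V.
Assume saturation: I_D = (k_n/2)(V_GS − V_t)² with V_GS = V_G − I_D·R_S = 5.38 − 0.47·I_D.
Substituting gives 0.106·I_D² − 2.99·I_D + 9.31 = 0, with roots I_D = 3.57 or 24.6 mA.
The root I_D = 24.6 mA gives V_GS = -6.18 V ≤ V_t, so take I_D = 3.57 mA.
Then V_GS = 3.71 V and V_DS = V_DD − I_D(R_D+R_S) = 15 − 3.57×3.17 = 3.68 V.
Saturation requires V_DS ≥ V_GS − V_t = 2.73 V; 3.68 ≥ 2.73 ✓.

I_D ≈ 3.6 mA, V_DS ≈ 3.7 V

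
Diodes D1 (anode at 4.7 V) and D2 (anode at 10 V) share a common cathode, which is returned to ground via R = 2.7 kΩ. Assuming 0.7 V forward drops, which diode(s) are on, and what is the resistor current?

Assume both conduct. Then node N would need to be at both 4.7−0.7 = 4 V and 10−0.7 = 9.3 V, which is impossible.
Assume only D2 conducts: V_N = 10 − 0.7 = 9.3 V, so I_R = 9.3/2.7 = 3.44 mA.
Check D1: its anode-to-cathode voltage is 4.7 − 9.3 = -4.6 V < 0.7 V, so it is off. The assumption is consistent.

Only D2 conducts; I_R ≈ 3.4 mA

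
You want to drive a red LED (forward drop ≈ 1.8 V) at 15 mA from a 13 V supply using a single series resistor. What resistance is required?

R ≈ 0.75 kΩ

The resistor drops V_S − V_D = 13 − 1.8 = 11.2 V at 15 mA.
R = 11.2 V / 15 mA = 0.747 kΩ.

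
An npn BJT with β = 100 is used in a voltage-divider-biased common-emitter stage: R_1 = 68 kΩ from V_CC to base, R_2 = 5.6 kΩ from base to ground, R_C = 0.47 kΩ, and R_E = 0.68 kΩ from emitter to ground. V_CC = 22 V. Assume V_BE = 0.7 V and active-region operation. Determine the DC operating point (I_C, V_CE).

I_C ≈ 1.3 mA, V_CE ≈ 20 V

Thevenize the base divider: V_Th = V_CC·R_2/(R_1+R_2) = 22×5.6/73.6 = 1.67 V, R_Th = R_1‖R_2 = 5.17 kΩ.
Base-emitter loop: V_Th = I_B·R_Th + V_BE + (β+1)I_B·R_E, so I_B = (1.67 − 0.7) / (5.17 + 101×0.68) = 0.0132 mA.
I_C = β·I_B = 100×0.0132 = 1.32 mA, and I_E = (β+1)I_B = 1.33 mA.
V_CE = V_CC − I_C·R_C − I_E·R_E = 22 − 1.32×0.47 − 1.33×0.68 = 20.5 V.
V_CE = 20.5 V > 0.2 V confirms active-region operation.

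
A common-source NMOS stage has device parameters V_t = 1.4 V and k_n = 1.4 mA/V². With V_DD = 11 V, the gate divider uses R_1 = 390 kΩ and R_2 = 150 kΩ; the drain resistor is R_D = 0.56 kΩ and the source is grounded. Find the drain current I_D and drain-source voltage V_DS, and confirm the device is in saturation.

I_D ≈ 1.9 mA, V_DS ≈ 9.9 V

V_G = V_DD·R_2/(R_1+R_2) = 11×150/540 = 3.06 V. With the source grounded, V_GS = V_G = 3.06 V.
Assume saturation: I_D = (k_n/2)(V_GS − V_t)² = (1.4/2)×(3.06 − 1.4)² = 0.7×1.66² = 1.92 mA.
V_DS = V_DD − I_D·R_D = 11 − 1.92×0.56 = 9.93 V.
Saturation requires V_DS ≥ V_GS − V_t = 1.66 V; 9.93 ≥ 1.66 ✓.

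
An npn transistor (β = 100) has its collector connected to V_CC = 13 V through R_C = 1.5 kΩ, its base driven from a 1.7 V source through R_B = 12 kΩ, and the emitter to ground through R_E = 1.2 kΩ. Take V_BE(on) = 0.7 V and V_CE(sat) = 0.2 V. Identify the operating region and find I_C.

Assume active. Base-emitter loop: I_B = (V_BB − V_BE)/(R_B + (β+1)R_E) = (1.7 − 0.7)/(12 + 101×1.2) = 0.00751 mA.
I_C = β·I_B = 100×0.00751 = 0.751 mA.
V_CE = V_CC − I_C·R_C − I_E·R_E = 13 − 0.751×1.5 − 0.758×1.2 = 11 V > V_CE(sat), so the active-region assumption holds.

active; I_C ≈ 0.75 mA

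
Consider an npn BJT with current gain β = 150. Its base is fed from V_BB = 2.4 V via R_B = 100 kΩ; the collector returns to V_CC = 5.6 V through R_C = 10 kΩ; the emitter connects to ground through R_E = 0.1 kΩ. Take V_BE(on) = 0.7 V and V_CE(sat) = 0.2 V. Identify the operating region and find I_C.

Assume active: I_B = (2.4 − 0.7)/(100 + 151×0.1) = 0.0148 mA, I_C = β·I_B = 2.22 mA.
Then V_CE = 5.6 − 2.22×10 − 2.23×0.1 = -16.8 V < 0.2 V — the active assumption fails.
Re-solve with V_CE = 0.2 V. KCL at the emitter: V_E/R_E = (V_BB−0.7−V_E)/R_B + (V_CC−0.2−V_E)/R_C, giving V_E = 0.0551 V.
I_C = (V_CC − 0.2 − V_E)/R_C = (5.4 − 0.0551)/10 = 0.534 mA.
Check: I_B = (1.7 − 0.0551)/100 = 0.0164 mA, and β·I_B = 2.47 mA > I_C, confirming saturation.

saturation; I_C ≈ 0.53 mA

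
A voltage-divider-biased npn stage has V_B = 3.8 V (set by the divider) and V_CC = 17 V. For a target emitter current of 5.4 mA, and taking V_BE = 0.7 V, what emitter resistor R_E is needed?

V_E = V_B − V_BE = 3.8 − 0.7 = 3.1 V.
R_E = V_E / I_E = 3.1 / 5.4 = 0.574 kΩ.

R_E ≈ 0.57 kΩ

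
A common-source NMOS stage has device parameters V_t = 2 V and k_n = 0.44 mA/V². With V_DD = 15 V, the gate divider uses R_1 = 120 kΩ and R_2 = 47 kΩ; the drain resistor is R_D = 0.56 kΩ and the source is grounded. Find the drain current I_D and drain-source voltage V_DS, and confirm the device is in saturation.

I_D ≈ 1.1 mA, V_DS ≈ 14 V

V_G = V_DD·R_2/(R_1+R_2) = 15×47/167 = 4.22 V. With the source grounded, V_GS = V_G = 4.22 V.
Assume saturation: I_D = (k_n/2)(V_GS − V_t)² = (0.44/2)×(4.22 − 2)² = 0.22×2.22² = 1.09 mA.
V_DS = V_DD − I_D·R_D = 15 − 1.09×0.56 = 14.4 V.
Saturation requires V_DS ≥ V_GS − V_t = 2.22 V; 14.4 ≥ 2.22 ✓.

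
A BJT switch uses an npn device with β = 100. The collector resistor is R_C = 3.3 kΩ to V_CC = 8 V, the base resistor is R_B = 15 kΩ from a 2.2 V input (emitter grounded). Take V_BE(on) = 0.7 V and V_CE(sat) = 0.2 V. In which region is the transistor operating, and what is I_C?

Assume active: I_B = (2.2 − 0.7)/15 = 0.1 mA, giving I_C = β·I_B = 10 mA.
But then V_CE = 8 − 10×3.3 = -25 V < V_CE(sat) = 0.2 V — impossible in the active region.
So the transistor is saturated. With V_CE = 0.2 V, I_C = (V_CC − 0.2)/R_C = 7.8/3.3 = 2.36 mA.
Check: β·I_B = 10 mA > I_C = 2.36 mA, confirming saturation.

saturation; I_C ≈ 2.4 mA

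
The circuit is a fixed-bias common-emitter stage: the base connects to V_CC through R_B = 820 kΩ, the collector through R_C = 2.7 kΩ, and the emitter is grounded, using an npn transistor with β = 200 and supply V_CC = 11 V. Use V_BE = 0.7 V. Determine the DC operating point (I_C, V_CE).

I_C ≈ 2.5 mA, V_CE ≈ 4.2 V

Base loop: V_CC = I_B·R_B + V_BE, so I_B = (11 − 0.7)/820 kΩ = 0.0126 mA.
In the active region I_C = β·I_B = 200 × 0.0126 = 2.51 mA.
Collector loop: V_CE = V_CC − I_C·R_C = 11 − 2.51×2.7 = 4.22 V.
Since V_CE = 4.22 V > V_CE(sat) ≈ 0.2 V, the transistor is in the active region as assumed.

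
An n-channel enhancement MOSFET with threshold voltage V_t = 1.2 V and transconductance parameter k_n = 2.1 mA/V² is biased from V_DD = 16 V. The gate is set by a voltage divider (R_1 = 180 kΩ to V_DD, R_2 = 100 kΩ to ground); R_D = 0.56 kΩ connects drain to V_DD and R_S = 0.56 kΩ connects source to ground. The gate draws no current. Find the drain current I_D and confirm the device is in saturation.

V_G = V_DD·R_2/(R_1+R_2) = 16×100/280 = 5.71 V.
Assume saturation: I_D = (k_n/2)(V_GS − V_t)² with V_GS = V_G − I_D·R_S = 5.71 − 0.56·I_D.
Substituting gives 0.329·I_D² − 6.31·I_D + 21.4 = 0, with roots I_D = 4.4 or 14.8 mA.
The root I_D = 14.8 mA gives V_GS = -2.55 V ≤ V_t, so take I_D = 4.4 mA.
Then V_GS = 3.25 V and V_DS = V_DD − I_D(R_D+R_S) = 16 − 4.4×1.12 = 11.1 V.
Saturation requires V_DS ≥ V_GS − V_t = 2.05 V; 11.1 ≥ 2.05 ✓.

I_D ≈ 4.4 mA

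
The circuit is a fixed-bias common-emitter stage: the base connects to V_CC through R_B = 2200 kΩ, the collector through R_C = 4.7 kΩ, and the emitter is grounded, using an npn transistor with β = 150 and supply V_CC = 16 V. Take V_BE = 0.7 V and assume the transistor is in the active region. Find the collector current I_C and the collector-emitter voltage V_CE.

I_C ≈ 1 mA, V_CE ≈ 11 V

Base loop: V_CC = I_B·R_B + V_BE, so I_B = (16 − 0.7)/2200 kΩ = 0.00695 mA.
In the active region I_C = β·I_B = 150 × 0.00695 = 1.04 mA.
Collector loop: V_CE = V_CC − I_C·R_C = 16 − 1.04×4.7 = 11.1 V.
Since V_CE = 11.1 V > V_CE(sat) ≈ 0.2 V, the transistor is in the active region as assumed.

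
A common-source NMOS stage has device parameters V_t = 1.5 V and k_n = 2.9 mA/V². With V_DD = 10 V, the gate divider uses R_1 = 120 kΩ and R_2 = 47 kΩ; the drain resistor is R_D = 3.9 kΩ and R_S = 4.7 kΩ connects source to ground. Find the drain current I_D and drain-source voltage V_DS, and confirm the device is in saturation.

I_D ≈ 0.2 mA, V_DS ≈ 8.3 V

V_G = V_DD·R_2/(R_1+R_2) = 10×47/167 = 2.81 V.
Assume saturation: I_D = (k_n/2)(V_GS − V_t)² with V_GS = V_G − I_D·R_S = 2.81 − 4.7·I_D.
Substituting gives 32·I_D² − 18.9·I_D + 2.5 = 0, with roots I_D = 0.201 or 0.39 mA.
The root I_D = 0.39 mA gives V_GS = 0.981 V ≤ V_t, so take I_D = 0.201 mA.
Then V_GS = 1.87 V and V_DS = V_DD − I_D(R_D+R_S) = 10 − 0.201×8.6 = 8.28 V.
Saturation requires V_DS ≥ V_GS − V_t = 0.372 V; 8.28 ≥ 0.372 ✓.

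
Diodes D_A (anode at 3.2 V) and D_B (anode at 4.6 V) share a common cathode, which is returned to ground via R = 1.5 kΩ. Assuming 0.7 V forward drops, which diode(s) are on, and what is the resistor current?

Only D_B conducts; I_R ≈ 2.6 mA

Assume both conduct. Then node N would need to be at both 3.2−0.7 = 2.5 V and 4.6−0.7 = 3.9 V, which is impossible.
Assume only D_B conducts: V_N = 4.6 − 0.7 = 3.9 V, so I_R = 3.9/1.5 = 2.6 mA.
Check D_A: its anode-to-cathode voltage is 3.2 − 3.9 = -0.7 V < 0.7 V, so it is off. The assumption is consistent.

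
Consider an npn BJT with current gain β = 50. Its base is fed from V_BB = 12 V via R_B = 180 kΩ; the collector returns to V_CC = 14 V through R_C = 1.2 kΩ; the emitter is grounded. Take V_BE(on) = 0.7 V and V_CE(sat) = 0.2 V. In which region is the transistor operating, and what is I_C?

active; I_C ≈ 3.1 mA

Assume active. Base-emitter loop: I_B = (V_BB − V_BE)/R_B = (12 − 0.7)/180 = 0.0628 mA.
I_C = β·I_B = 50×0.0628 = 3.14 mA.
V_CE = V_CC − I_C·R_C = 14 − 3.14×1.2 = 10.2 V > V_CE(sat), so the active-region assumption holds.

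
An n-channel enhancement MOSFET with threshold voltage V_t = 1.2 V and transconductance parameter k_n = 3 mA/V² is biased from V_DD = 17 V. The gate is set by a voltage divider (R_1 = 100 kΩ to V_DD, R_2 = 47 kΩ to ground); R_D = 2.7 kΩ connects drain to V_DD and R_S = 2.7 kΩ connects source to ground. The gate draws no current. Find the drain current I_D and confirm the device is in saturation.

V_G = V_DD·R_2/(R_1+R_2) = 17×47/147 = 5.44 V.
Assume saturation: I_D = (k_n/2)(V_GS − V_t)² with V_GS = V_G − I_D·R_S = 5.44 − 2.7·I_D.
Substituting gives 10.9·I_D² − 35.3·I_D + 26.9 = 0, with roots I_D = 1.23 or 2 mA.
The root I_D = 2 mA gives V_GS = 0.0465 V ≤ V_t, so take I_D = 1.23 mA.
Then V_GS = 2.11 V and V_DS = V_DD − I_D(R_D+R_S) = 17 − 1.23×5.4 = 10.3 V.
Saturation requires V_DS ≥ V_GS − V_t = 0.907 V; 10.3 ≥ 0.907 ✓.

I_D ≈ 1.2 mA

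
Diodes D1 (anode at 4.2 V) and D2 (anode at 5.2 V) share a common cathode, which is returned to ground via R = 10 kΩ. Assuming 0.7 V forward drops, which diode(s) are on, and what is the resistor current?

Only D2 conducts; I_R ≈ 0.45 mA

Assume both conduct. Then node N would need to be at both 4.2−0.7 = 3.5 V and 5.2−0.7 = 4.5 V, which is impossible.
Assume only D2 conducts: V_N = 5.2 − 0.7 = 4.5 V, so I_R = 4.5/10 = 0.45 mA.
Check D1: its anode-to-cathode voltage is 4.2 − 4.5 = -0.3 V < 0.7 V, so it is off. The assumption is consistent.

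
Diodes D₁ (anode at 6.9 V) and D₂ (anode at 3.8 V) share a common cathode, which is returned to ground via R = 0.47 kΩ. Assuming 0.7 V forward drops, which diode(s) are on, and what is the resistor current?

Assume both conduct. Then node N would need to be at both 6.9−0.7 = 6.2 V and 3.8−0.7 = 3.1 V, which is impossible.
Assume only D₁ conducts: V_N = 6.9 − 0.7 = 6.2 V, so I_R = 6.2/0.47 = 13.2 mA.
Check D₂: its anode-to-cathode voltage is 3.8 − 6.2 = -2.4 V < 0.7 V, so it is off. The assumption is consistent.

Only D₁ conducts; I_R ≈ 13 mA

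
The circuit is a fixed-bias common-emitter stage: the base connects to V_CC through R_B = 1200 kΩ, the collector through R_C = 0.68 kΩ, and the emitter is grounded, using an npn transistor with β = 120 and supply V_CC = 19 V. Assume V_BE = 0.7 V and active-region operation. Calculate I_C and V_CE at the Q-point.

I_C ≈ 1.8 mA, V_CE ≈ 18 V

Base loop: V_CC = I_B·R_B + V_BE, so I_B = (19 − 0.7)/1200 kΩ = 0.0153 mA.
In the active region I_C = β·I_B = 120 × 0.0153 = 1.83 mA.
Collector loop: V_CE = V_CC − I_C·R_C = 19 − 1.83×0.68 = 17.8 V.
Since V_CE = 17.8 V > V_CE(sat) ≈ 0.2 V, the transistor is in the active region as assumed.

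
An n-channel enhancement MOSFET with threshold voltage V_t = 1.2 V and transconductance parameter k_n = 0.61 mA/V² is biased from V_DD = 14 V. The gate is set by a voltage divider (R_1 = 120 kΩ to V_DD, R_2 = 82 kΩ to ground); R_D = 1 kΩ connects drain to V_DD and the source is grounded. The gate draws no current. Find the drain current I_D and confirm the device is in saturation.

I_D ≈ 6.1 mA

V_G = V_DD·R_2/(R_1+R_2) = 14×82/202 = 5.68 V. With the source grounded, V_GS = V_G = 5.68 V.
Assume saturation: I_D = (k_n/2)(V_GS − V_t)² = (0.61/2)×(5.68 − 1.2)² = 0.305×4.48² = 6.13 mA.
V_DS = V_DD − I_D·R_D = 14 − 6.13×1 = 7.87 V.
Saturation requires V_DS ≥ V_GS − V_t = 4.48 V; 7.87 ≥ 4.48 ✓.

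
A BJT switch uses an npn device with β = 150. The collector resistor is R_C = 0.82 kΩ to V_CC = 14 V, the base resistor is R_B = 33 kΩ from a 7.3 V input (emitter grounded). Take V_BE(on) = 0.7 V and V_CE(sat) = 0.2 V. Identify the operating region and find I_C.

saturation; I_C ≈ 17 mA

Assume active: I_B = (7.3 − 0.7)/33 = 0.2 mA, giving I_C = β·I_B = 30 mA.
But then V_CE = 14 − 30×0.82 = -10.6 V < V_CE(sat) = 0.2 V — impossible in the active region.
So the transistor is saturated. With V_CE = 0.2 V, I_C = (V_CC − 0.2)/R_C = 13.8/0.82 = 16.8 mA.
Check: β·I_B = 30 mA > I_C = 16.8 mA, confirming saturation.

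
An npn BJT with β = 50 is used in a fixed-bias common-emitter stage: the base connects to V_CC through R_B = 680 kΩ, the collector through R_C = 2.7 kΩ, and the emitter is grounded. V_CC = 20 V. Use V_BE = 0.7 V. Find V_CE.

V_CE ≈ 16 V

Base loop: V_CC = I_B·R_B + V_BE, so I_B = (20 − 0.7)/680 kΩ = 0.0284 mA.
In the active region I_C = β·I_B = 50 × 0.0284 = 1.42 mA.
Collector loop: V_CE = V_CC − I_C·R_C = 20 − 1.42×2.7 = 16.2 V.
Since V_CE = 16.2 V > V_CE(sat) ≈ 0.2 V, the transistor is in the active region as assumed.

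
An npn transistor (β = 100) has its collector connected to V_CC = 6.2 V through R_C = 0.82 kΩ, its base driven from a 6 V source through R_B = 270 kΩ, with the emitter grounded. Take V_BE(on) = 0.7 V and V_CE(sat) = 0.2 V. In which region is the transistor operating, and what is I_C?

Assume active. Base-emitter loop: I_B = (V_BB − V_BE)/R_B = (6 − 0.7)/270 = 0.0196 mA.
I_C = β·I_B = 100×0.0196 = 1.96 mA.
V_CE = V_CC − I_C·R_C = 6.2 − 1.96×0.82 = 4.59 V > V_CE(sat), so the active-region assumption holds.

active; I_C ≈ 2 mA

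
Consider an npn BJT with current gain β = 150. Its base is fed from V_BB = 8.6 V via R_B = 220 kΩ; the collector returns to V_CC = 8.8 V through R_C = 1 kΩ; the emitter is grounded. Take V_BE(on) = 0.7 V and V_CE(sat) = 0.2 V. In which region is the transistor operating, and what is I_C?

active; I_C ≈ 5.4 mA

Assume active. Base-emitter loop: I_B = (V_BB − V_BE)/R_B = (8.6 − 0.7)/220 = 0.0359 mA.
I_C = β·I_B = 150×0.0359 = 5.39 mA.
V_CE = V_CC − I_C·R_C = 8.8 − 5.39×1 = 3.41 V > V_CE(sat), so the active-region assumption holds.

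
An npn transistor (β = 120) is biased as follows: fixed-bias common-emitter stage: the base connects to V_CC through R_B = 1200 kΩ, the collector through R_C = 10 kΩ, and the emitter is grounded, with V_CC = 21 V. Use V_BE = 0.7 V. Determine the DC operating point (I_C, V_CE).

I_C ≈ 2 mA, V_CE ≈ 0.7 V

Base loop: V_CC = I_B·R_B + V_BE, so I_B = (21 − 0.7)/1200 kΩ = 0.0169 mA.
In the active region I_C = β·I_B = 120 × 0.0169 = 2.03 mA.
Collector loop: V_CE = V_CC − I_C·R_C = 21 − 2.03×10 = 0.7 V.
Since V_CE = 0.7 V > V_CE(sat) ≈ 0.2 V, the transistor is in the active region as assumed.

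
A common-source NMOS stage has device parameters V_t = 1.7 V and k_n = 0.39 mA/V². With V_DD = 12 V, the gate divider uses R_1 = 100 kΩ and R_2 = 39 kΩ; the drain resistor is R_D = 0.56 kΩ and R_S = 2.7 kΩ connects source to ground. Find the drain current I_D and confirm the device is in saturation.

V_G = V_DD·R_2/(R_1+R_2) = 12×39/139 = 3.37 V.
Assume saturation: I_D = (k_n/2)(V_GS − V_t)² with V_GS = V_G − I_D·R_S = 3.37 − 2.7·I_D.
Substituting gives 1.42·I_D² − 2.76·I_D + 0.542 = 0, with roots I_D = 0.222 or 1.72 mA.
The root I_D = 1.72 mA gives V_GS = -1.27 V ≤ V_t, so take I_D = 0.222 mA.
Then V_GS = 2.77 V and V_DS = V_DD − I_D(R_D+R_S) = 12 − 0.222×3.26 = 11.3 V.
Saturation requires V_DS ≥ V_GS − V_t = 1.07 V; 11.3 ≥ 1.07 ✓.

I_D ≈ 0.22 mA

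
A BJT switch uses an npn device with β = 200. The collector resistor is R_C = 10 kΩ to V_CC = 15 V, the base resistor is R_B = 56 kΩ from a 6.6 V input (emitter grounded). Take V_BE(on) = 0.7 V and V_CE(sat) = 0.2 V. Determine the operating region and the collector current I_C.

saturation; I_C ≈ 1.5 mA

Assume active: I_B = (6.6 − 0.7)/56 = 0.105 mA, giving I_C = β·I_B = 21.1 mA.
But then V_CE = 15 − 21.1×10 = -196 V < V_CE(sat) = 0.2 V — impossible in the active region.
So the transistor is saturated. With V_CE = 0.2 V, I_C = (V_CC − 0.2)/R_C = 14.8/10 = 1.48 mA.
Check: β·I_B = 21.1 mA > I_C = 1.48 mA, confirming saturation.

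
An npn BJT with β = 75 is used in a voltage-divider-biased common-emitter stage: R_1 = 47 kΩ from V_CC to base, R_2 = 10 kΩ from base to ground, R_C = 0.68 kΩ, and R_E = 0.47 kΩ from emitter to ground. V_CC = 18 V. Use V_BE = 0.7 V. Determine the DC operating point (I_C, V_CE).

I_C ≈ 4.2 mA, V_CE ≈ 13 V

Thevenize the base divider: V_Th = V_CC·R_2/(R_1+R_2) = 18×10/57 = 3.16 V, R_Th = R_1‖R_2 = 8.25 kΩ.
Base-emitter loop: V_Th = I_B·R_Th + V_BE + (β+1)I_B·R_E, so I_B = (3.16 − 0.7) / (8.25 + 76×0.47) = 0.0559 mA.
I_C = β·I_B = 75×0.0559 = 4.19 mA, and I_E = (β+1)I_B = 4.25 mA.
V_CE = V_CC − I_C·R_C − I_E·R_E = 18 − 4.19×0.68 − 4.25×0.47 = 13.2 V.
V_CE = 13.2 V > 0.2 V confirms active-region operation.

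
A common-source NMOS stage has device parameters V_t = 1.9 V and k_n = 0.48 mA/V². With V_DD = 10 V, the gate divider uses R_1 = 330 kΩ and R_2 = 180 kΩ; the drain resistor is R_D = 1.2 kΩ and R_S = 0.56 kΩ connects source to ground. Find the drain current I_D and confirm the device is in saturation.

I_D ≈ 0.45 mA

V_G = V_DD·R_2/(R_1+R_2) = 10×180/510 = 3.53 V.
Assume saturation: I_D = (k_n/2)(V_GS − V_t)² with V_GS = V_G − I_D·R_S = 3.53 − 0.56·I_D.
Substituting gives 0.0753·I_D² − 1.44·I_D + 0.637 = 0, with roots I_D = 0.454 or 18.7 mA.
The root I_D = 18.7 mA gives V_GS = -6.92 V ≤ V_t, so take I_D = 0.454 mA.
Then V_GS = 3.28 V and V_DS = V_DD − I_D(R_D+R_S) = 10 − 0.454×1.76 = 9.2 V.
Saturation requires V_DS ≥ V_GS − V_t = 1.38 V; 9.2 ≥ 1.38 ✓.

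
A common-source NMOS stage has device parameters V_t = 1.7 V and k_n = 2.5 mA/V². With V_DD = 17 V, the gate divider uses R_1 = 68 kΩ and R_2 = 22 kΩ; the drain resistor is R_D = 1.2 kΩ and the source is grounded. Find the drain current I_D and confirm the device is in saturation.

I_D ≈ 7.5 mA

V_G = V_DD·R_2/(R_1+R_2) = 17×22/90 = 4.16 V. With the source grounded, V_GS = V_G = 4.16 V.
Assume saturation: I_D = (k_n/2)(V_GS − V_t)² = (2.5/2)×(4.16 − 1.7)² = 1.25×2.46² = 7.54 mA.
V_DS = V_DD − I_D·R_D = 17 − 7.54×1.2 = 7.96 V.
Saturation requires V_DS ≥ V_GS − V_t = 2.46 V; 7.96 ≥ 2.46 ✓.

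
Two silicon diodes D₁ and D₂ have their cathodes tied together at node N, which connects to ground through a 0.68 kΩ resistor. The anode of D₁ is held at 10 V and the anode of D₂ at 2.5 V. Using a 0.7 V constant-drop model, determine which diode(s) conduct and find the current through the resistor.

Only D₁ conducts; I_R ≈ 14 mA

Assume both conduct. Then node N would need to be at both 10−0.7 = 9.3 V and 2.5−0.7 = 1.8 V, which is impossible.
Assume only D₁ conducts: V_N = 10 − 0.7 = 9.3 V, so I_R = 9.3/0.68 = 13.7 mA.
Check D₂: its anode-to-cathode voltage is 2.5 − 9.3 = -6.8 V < 0.7 V, so it is off. The assumption is consistent.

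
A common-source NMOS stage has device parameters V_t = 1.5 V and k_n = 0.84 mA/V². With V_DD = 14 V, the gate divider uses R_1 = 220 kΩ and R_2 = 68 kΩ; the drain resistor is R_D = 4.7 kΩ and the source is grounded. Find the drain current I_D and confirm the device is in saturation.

I_D ≈ 1.4 mA

V_G = V_DD·R_2/(R_1+R_2) = 14×68/288 = 3.31 V. With the source grounded, V_GS = V_G = 3.31 V.
Assume saturation: I_D = (k_n/2)(V_GS − V_t)² = (0.84/2)×(3.31 − 1.5)² = 0.42×1.81² = 1.37 mA.
V_DS = V_DD − I_D·R_D = 14 − 1.37×4.7 = 7.56 V.
Saturation requires V_DS ≥ V_GS − V_t = 1.81 V; 7.56 ≥ 1.81 ✓.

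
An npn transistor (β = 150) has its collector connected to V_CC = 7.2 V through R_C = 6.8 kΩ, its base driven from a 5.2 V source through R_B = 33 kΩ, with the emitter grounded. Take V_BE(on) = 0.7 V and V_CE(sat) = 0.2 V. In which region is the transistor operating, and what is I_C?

Assume active: I_B = (5.2 − 0.7)/33 = 0.136 mA, giving I_C = β·I_B = 20.5 mA.
But then V_CE = 7.2 − 20.5×6.8 = -132 V < V_CE(sat) = 0.2 V — impossible in the active region.
So the transistor is saturated. With V_CE = 0.2 V, I_C = (V_CC − 0.2)/R_C = 7/6.8 = 1.03 mA.
Check: β·I_B = 20.5 mA > I_C = 1.03 mA, confirming saturation.

saturation; I_C ≈ 1 mA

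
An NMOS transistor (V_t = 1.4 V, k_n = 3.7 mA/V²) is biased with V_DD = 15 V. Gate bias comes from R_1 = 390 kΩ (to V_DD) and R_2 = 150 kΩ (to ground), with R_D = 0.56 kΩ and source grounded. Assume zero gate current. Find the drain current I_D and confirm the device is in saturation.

V_G = V_DD·R_2/(R_1+R_2) = 15×150/540 = 4.17 V. With the source grounded, V_GS = V_G = 4.17 V.
Assume saturation: I_D = (k_n/2)(V_GS − V_t)² = (3.7/2)×(4.17 − 1.4)² = 1.85×2.77² = 14.2 mA.
V_DS = V_DD − I_D·R_D = 15 − 14.2×0.56 = 7.07 V.
Saturation requires V_DS ≥ V_GS − V_t = 2.77 V; 7.07 ≥ 2.77 ✓.

I_D ≈ 14 mA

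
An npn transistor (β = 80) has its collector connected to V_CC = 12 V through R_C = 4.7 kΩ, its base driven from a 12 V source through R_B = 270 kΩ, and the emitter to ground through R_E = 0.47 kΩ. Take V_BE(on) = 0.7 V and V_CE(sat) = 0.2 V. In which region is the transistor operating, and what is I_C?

saturation; I_C ≈ 2.3 mA

Assume active: I_B = (12 − 0.7)/(270 + 81×0.47) = 0.0367 mA, I_C = β·I_B = 2.93 mA.
Then V_CE = 12 − 2.93×4.7 − 2.97×0.47 = -3.19 V < 0.2 V — the active assumption fails.
Re-solve with V_CE = 0.2 V. KCL at the emitter: V_E/R_E = (V_BB−0.7−V_E)/R_B + (V_CC−0.2−V_E)/R_C, giving V_E = 1.09 V.
I_C = (V_CC − 0.2 − V_E)/R_C = (11.8 − 1.09)/4.7 = 2.28 mA.
Check: I_B = (11.3 − 1.09)/270 = 0.0378 mA, and β·I_B = 3.03 mA > I_C, confirming saturation.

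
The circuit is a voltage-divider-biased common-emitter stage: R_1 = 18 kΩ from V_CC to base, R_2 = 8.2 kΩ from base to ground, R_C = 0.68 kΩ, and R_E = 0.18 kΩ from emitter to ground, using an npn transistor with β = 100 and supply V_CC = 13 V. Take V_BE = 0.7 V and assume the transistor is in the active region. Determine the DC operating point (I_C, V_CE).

I_C ≈ 14 mA, V_CE ≈ 0.81 V

Thevenize the base divider: V_Th = V_CC·R_2/(R_1+R_2) = 13×8.2/26.2 = 4.07 V, R_Th = R_1‖R_2 = 5.63 kΩ.
Base-emitter loop: V_Th = I_B·R_Th + V_BE + (β+1)I_B·R_E, so I_B = (4.07 − 0.7) / (5.63 + 101×0.18) = 0.141 mA.
I_C = β·I_B = 100×0.141 = 14.1 mA, and I_E = (β+1)I_B = 14.3 mA.
V_CE = V_CC − I_C·R_C − I_E·R_E = 13 − 14.1×0.68 − 14.3×0.18 = 0.809 V.
V_CE = 0.809 V > 0.2 V confirms active-region operation.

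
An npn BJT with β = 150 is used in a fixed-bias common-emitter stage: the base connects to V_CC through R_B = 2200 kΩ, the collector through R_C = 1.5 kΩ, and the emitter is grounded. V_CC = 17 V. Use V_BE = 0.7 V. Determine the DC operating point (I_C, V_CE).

I_C ≈ 1.1 mA, V_CE ≈ 15 V

Base loop: V_CC = I_B·R_B + V_BE, so I_B = (17 − 0.7)/2200 kΩ = 0.00741 mA.
In the active region I_C = β·I_B = 150 × 0.00741 = 1.11 mA.
Collector loop: V_CE = V_CC − I_C·R_C = 17 − 1.11×1.5 = 15.3 V.
Since V_CE = 15.3 V > V_CE(sat) ≈ 0.2 V, the transistor is in the active region as assumed.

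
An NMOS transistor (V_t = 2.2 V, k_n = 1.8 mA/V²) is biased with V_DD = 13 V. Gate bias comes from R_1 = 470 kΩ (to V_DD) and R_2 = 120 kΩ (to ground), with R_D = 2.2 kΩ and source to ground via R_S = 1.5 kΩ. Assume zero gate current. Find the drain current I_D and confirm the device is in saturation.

I_D ≈ 0.088 mA

V_G = V_DD·R_2/(R_1+R_2) = 13×120/590 = 2.64 V.
Assume saturation: I_D = (k_n/2)(V_GS − V_t)² with V_GS = V_G − I_D·R_S = 2.64 − 1.5·I_D.
Substituting gives 2.03·I_D² − 2.2·I_D + 0.177 = 0, with roots I_D = 0.0878 or 0.998 mA.
The root I_D = 0.998 mA gives V_GS = 1.15 V ≤ V_t, so take I_D = 0.0878 mA.
Then V_GS = 2.51 V and V_DS = V_DD − I_D(R_D+R_S) = 13 − 0.0878×3.7 = 12.7 V.
Saturation requires V_DS ≥ V_GS − V_t = 0.312 V; 12.7 ≥ 0.312 ✓.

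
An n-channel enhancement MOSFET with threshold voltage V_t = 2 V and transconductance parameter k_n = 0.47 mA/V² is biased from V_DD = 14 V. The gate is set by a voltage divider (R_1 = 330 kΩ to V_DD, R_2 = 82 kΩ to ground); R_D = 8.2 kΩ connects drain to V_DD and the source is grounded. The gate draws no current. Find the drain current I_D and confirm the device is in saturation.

I_D ≈ 0.15 mA

V_G = V_DD·R_2/(R_1+R_2) = 14×82/412 = 2.79 V. With the source grounded, V_GS = V_G = 2.79 V.
Assume saturation: I_D = (k_n/2)(V_GS − V_t)² = (0.47/2)×(2.79 − 2)² = 0.235×0.786² = 0.145 mA.
V_DS = V_DD − I_D·R_D = 14 − 0.145×8.2 = 12.8 V.
Saturation requires V_DS ≥ V_GS − V_t = 0.786 V; 12.8 ≥ 0.786 ✓.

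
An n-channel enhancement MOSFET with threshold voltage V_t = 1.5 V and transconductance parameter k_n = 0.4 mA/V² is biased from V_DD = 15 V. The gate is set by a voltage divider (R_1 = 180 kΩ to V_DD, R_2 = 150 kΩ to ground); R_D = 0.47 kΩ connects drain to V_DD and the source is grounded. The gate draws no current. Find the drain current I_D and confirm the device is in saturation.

I_D ≈ 5.7 mA

V_G = V_DD·R_2/(R_1+R_2) = 15×150/330 = 6.82 V. With the source grounded, V_GS = V_G = 6.82 V.
Assume saturation: I_D = (k_n/2)(V_GS − V_t)² = (0.4/2)×(6.82 − 1.5)² = 0.2×5.32² = 5.66 mA.
V_DS = V_DD − I_D·R_D = 15 − 5.66×0.47 = 12.3 V.
Saturation requires V_DS ≥ V_GS − V_t = 5.32 V; 12.3 ≥ 5.32 ✓.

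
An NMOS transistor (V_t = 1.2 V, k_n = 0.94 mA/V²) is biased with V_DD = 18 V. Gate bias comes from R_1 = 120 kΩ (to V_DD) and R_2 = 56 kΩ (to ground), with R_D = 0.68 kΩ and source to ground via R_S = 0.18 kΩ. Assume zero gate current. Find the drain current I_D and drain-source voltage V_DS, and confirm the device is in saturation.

V_G = V_DD·R_2/(R_1+R_2) = 18×56/176 = 5.73 V.
Assume saturation: I_D = (k_n/2)(V_GS − V_t)² with V_GS = V_G − I_D·R_S = 5.73 − 0.18·I_D.
Substituting gives 0.0152·I_D² − 1.77·I_D + 9.63 = 0, with roots I_D = 5.74 or 110 mA.
The root I_D = 110 mA gives V_GS = -14.1 V ≤ V_t, so take I_D = 5.74 mA.
Then V_GS = 4.69 V and V_DS = V_DD − I_D(R_D+R_S) = 18 − 5.74×0.86 = 13.1 V.
Saturation requires V_DS ≥ V_GS − V_t = 3.49 V; 13.1 ≥ 3.49 ✓.

I_D ≈ 5.7 mA, V_DS ≈ 13 V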